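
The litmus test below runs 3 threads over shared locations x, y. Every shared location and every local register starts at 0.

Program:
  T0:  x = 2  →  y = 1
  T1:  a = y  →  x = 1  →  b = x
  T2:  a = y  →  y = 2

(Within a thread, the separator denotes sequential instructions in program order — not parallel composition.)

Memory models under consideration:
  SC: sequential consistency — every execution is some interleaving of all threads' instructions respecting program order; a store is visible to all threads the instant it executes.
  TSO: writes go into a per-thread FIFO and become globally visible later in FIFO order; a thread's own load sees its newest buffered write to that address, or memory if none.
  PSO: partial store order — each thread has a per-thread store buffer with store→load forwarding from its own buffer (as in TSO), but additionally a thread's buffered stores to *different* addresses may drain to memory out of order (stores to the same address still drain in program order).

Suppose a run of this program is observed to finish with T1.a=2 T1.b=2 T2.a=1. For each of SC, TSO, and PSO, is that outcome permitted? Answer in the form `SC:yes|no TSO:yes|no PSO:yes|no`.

SC:no TSO:no PSO:yes

outcome vector order: (T1.a,T1.b,T2.a)
under SC → 0/1/0; 0/1/1; 0/2/0; 0/2/1; 1/1/0; 1/1/1; 2/1/0; 2/1/1; 2/2/0
under TSO → 0/1/0; 0/1/1; 0/2/0; 0/2/1; 1/1/0; 1/1/1; 2/1/0; 2/1/1; 2/2/0
under PSO → 0/1/0; 0/1/1; 0/2/0; 0/2/1; 1/1/0; 1/1/1; 1/2/0; 1/2/1; 2/1/0; 2/1/1; 2/2/0; 2/2/1
target 2/2/1 ∈ {PSO}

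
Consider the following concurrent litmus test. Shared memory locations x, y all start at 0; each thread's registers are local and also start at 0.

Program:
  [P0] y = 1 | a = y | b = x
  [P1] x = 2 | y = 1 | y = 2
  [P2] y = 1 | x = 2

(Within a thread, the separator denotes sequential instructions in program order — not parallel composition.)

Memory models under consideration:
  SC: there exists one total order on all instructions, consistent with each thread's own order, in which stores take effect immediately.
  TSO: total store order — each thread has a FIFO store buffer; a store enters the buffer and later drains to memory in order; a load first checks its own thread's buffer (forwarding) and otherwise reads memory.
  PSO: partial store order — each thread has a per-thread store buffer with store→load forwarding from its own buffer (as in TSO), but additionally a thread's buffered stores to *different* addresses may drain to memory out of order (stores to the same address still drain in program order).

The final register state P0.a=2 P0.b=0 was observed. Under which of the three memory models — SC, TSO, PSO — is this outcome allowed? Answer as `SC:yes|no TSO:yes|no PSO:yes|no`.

outcome vector order: (P0.a,P0.b)
under SC → <1 0>; <1 2>; <2 2>
under TSO → <1 0>; <1 2>; <2 2>
under PSO → <1 0>; <1 2>; <2 0>; <2 2>
target <2 0> ∈ {PSO}

SC:no TSO:no PSO:yes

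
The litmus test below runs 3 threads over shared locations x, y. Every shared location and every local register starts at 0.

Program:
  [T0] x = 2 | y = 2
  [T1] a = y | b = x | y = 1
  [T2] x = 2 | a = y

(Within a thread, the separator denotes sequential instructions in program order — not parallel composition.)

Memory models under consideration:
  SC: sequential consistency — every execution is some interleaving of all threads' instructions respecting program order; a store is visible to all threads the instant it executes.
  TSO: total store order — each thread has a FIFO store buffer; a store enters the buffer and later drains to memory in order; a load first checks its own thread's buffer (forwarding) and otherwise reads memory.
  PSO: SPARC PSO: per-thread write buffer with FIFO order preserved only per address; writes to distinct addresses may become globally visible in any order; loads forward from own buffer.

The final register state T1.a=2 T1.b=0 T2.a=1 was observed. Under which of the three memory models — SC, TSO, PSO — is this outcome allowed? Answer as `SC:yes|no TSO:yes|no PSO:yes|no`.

outcome vector order: (T1.a,T1.b,T2.a)
SC (9): 0/0/0 0/0/1 0/0/2 0/2/0 0/2/1 0/2/2 2/2/0 2/2/1 2/2/2
TSO (9): 0/0/0 0/0/1 0/0/2 0/2/0 0/2/1 0/2/2 2/2/0 2/2/1 2/2/2
PSO (12): 0/0/0 0/0/1 0/0/2 0/2/0 0/2/1 0/2/2 2/0/0 2/0/1 2/0/2 2/2/0 2/2/1 2/2/2
target 2/0/1 ∈ {PSO}

SC:no TSO:no PSO:yes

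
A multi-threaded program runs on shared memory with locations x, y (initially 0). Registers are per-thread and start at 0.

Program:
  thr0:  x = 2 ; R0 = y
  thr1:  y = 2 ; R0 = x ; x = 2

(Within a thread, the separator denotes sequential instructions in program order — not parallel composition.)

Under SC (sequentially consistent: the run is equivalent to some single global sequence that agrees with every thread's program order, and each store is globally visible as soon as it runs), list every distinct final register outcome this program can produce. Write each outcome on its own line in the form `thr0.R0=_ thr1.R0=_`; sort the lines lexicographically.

thr0.R0=0 thr1.R0=2
thr0.R0=2 thr1.R0=0
thr0.R0=2 thr1.R0=2

outcome vector order: (thr0.R0,thr1.R0)
|SC outcomes| = 3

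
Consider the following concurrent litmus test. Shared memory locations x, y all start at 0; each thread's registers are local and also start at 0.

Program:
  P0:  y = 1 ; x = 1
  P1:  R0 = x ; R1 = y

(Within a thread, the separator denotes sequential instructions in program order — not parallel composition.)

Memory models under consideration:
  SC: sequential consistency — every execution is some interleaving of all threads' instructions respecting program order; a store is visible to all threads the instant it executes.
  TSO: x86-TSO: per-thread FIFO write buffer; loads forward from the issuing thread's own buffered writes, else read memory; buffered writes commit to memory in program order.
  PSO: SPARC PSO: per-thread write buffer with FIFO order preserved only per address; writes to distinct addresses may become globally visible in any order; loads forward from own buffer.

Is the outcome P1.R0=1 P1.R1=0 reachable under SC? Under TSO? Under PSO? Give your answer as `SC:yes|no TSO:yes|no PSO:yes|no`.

SC:no TSO:no PSO:yes

outcome vector order: (P1.R0,P1.R1)
[SC] allowed = {00 01 11}
[TSO] allowed = {00 01 11}
[PSO] allowed = {00 01 10 11}
target 10 ∈ {PSO}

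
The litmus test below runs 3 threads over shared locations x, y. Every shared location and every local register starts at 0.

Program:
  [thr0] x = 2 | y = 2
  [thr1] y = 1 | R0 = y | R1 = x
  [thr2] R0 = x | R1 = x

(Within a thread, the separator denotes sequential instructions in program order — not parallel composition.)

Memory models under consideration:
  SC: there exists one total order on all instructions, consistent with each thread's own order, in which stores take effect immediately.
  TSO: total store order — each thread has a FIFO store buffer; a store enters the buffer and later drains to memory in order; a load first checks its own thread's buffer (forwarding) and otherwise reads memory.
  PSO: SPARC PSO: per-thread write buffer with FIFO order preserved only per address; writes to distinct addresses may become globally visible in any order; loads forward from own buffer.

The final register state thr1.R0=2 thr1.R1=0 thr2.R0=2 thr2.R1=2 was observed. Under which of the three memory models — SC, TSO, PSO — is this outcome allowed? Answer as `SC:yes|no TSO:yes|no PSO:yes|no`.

outcome vector order: (thr1.R0,thr1.R1,thr2.R0,thr2.R1)
SC: 9 outcomes — {(1,0,0,0), (1,0,0,2), (1,0,2,2), (1,2,0,0), (1,2,0,2), (1,2,2,2), (2,2,0,0), (2,2,0,2), (2,2,2,2)}
TSO: 9 outcomes — {(1,0,0,0), (1,0,0,2), (1,0,2,2), (1,2,0,0), (1,2,0,2), (1,2,2,2), (2,2,0,0), (2,2,0,2), (2,2,2,2)}
PSO: 12 outcomes — {(1,0,0,0), (1,0,0,2), (1,0,2,2), (1,2,0,0), (1,2,0,2), (1,2,2,2), (2,0,0,0), (2,0,0,2), (2,0,2,2), (2,2,0,0), (2,2,0,2), (2,2,2,2)}
target (2,0,2,2) ∈ {PSO}

SC:no TSO:no PSO:yes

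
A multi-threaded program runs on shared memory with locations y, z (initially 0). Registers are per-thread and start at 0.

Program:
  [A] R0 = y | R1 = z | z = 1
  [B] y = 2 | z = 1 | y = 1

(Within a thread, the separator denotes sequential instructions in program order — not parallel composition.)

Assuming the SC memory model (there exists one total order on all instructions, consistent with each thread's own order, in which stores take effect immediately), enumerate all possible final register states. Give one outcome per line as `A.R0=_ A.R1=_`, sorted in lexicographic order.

outcome vector order: (A.R0,A.R1)
|SC outcomes| = 5

A.R0=0 A.R1=0
A.R0=0 A.R1=1
A.R0=1 A.R1=1
A.R0=2 A.R1=0
A.R0=2 A.R1=1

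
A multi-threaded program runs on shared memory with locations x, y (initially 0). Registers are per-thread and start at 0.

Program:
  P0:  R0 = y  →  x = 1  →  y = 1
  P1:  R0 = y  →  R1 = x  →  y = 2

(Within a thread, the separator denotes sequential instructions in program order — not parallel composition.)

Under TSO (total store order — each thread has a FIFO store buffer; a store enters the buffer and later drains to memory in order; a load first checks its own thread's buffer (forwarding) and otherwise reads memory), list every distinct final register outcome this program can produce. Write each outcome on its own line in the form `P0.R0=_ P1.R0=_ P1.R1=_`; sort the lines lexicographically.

P0.R0=0 P1.R0=0 P1.R1=0
P0.R0=0 P1.R0=0 P1.R1=1
P0.R0=0 P1.R0=1 P1.R1=1
P0.R0=2 P1.R0=0 P1.R1=0

outcome vector order: (P0.R0,P1.R0,P1.R1)
|TSO outcomes| = 4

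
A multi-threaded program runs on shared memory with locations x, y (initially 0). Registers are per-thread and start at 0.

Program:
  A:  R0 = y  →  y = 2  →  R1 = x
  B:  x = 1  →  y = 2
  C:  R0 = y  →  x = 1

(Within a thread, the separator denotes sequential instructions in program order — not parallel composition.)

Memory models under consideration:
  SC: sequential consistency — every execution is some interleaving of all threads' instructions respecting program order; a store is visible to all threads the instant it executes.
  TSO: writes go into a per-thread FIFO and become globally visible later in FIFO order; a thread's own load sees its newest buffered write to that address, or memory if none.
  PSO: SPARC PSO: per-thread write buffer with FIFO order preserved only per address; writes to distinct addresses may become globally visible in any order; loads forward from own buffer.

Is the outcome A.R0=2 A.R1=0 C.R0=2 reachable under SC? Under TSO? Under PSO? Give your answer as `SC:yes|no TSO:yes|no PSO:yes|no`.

outcome vector order: (A.R0,A.R1,C.R0)
SC (6): 0/0/0, 0/0/2, 0/1/0, 0/1/2, 2/1/0, 2/1/2
TSO (6): 0/0/0, 0/0/2, 0/1/0, 0/1/2, 2/1/0, 2/1/2
PSO (8): 0/0/0, 0/0/2, 0/1/0, 0/1/2, 2/0/0, 2/0/2, 2/1/0, 2/1/2
target 2/0/2 ∈ {PSO}

SC:no TSO:no PSO:yes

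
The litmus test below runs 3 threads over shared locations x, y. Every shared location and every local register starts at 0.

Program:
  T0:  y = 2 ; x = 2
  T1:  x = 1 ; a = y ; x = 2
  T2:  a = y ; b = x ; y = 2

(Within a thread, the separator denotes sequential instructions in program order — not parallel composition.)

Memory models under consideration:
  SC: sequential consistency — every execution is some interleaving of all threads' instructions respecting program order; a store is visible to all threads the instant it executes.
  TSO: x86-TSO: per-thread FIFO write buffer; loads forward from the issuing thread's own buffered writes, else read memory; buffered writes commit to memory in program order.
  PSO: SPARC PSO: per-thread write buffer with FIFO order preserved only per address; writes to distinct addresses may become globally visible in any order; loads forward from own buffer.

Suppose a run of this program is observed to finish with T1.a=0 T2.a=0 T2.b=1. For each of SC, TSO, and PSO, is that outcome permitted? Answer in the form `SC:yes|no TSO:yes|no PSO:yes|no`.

SC:yes TSO:yes PSO:yes

outcome vector order: (T1.a,T2.a,T2.b)
SC: 11 outcomes — {0/0/0; 0/0/1; 0/0/2; 0/2/1; 0/2/2; 2/0/0; 2/0/1; 2/0/2; 2/2/0; 2/2/1; 2/2/2}
TSO: 12 outcomes — {0/0/0; 0/0/1; 0/0/2; 0/2/0; 0/2/1; 0/2/2; 2/0/0; 2/0/1; 2/0/2; 2/2/0; 2/2/1; 2/2/2}
PSO: 12 outcomes — {0/0/0; 0/0/1; 0/0/2; 0/2/0; 0/2/1; 0/2/2; 2/0/0; 2/0/1; 2/0/2; 2/2/0; 2/2/1; 2/2/2}
target 0/0/1 ∈ {SC,TSO,PSO}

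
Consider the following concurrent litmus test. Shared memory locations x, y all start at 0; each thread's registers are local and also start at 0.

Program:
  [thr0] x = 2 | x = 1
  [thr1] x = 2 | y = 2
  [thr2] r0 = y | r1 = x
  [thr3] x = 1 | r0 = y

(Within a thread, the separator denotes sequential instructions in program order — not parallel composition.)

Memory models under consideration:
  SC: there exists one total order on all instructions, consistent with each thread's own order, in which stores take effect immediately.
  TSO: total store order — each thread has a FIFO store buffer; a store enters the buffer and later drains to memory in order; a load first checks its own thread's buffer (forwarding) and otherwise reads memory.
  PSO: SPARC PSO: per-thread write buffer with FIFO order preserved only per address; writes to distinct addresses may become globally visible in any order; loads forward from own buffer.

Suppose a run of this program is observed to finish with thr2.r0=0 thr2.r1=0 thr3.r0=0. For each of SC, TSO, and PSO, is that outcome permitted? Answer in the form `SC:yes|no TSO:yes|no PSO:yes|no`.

SC:yes TSO:yes PSO:yes

outcome vector order: (thr2.r0,thr2.r1,thr3.r0)
under SC → 000 002 010 012 020 022 210 212 220 222
under TSO → 000 002 010 012 020 022 210 212 220 222
under PSO → 000 002 010 012 020 022 200 202 210 212 220 222
target 000 ∈ {SC,TSO,PSO}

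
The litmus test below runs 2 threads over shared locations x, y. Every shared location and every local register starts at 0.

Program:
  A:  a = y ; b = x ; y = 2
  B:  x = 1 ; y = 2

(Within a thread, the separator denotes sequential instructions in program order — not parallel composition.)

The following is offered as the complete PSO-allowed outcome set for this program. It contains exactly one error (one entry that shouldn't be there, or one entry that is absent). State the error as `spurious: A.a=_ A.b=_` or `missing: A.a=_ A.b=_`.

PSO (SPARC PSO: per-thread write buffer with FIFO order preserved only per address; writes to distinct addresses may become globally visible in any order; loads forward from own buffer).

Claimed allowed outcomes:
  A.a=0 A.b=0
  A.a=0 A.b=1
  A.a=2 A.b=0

missing: A.a=2 A.b=1

outcome vector order: (A.a,A.b)
under PSO → (0,0), (0,1), (2,0), (2,1)
PSO∖claimed = {(2,1)}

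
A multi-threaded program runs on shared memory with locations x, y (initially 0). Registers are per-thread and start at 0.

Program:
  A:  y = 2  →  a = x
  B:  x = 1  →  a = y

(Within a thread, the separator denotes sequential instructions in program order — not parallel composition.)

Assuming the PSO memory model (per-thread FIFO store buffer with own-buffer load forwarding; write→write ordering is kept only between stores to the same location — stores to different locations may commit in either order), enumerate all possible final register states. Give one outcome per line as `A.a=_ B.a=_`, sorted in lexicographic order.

A.a=0 B.a=0
A.a=0 B.a=2
A.a=1 B.a=0
A.a=1 B.a=2

outcome vector order: (A.a,B.a)
|PSO outcomes| = 4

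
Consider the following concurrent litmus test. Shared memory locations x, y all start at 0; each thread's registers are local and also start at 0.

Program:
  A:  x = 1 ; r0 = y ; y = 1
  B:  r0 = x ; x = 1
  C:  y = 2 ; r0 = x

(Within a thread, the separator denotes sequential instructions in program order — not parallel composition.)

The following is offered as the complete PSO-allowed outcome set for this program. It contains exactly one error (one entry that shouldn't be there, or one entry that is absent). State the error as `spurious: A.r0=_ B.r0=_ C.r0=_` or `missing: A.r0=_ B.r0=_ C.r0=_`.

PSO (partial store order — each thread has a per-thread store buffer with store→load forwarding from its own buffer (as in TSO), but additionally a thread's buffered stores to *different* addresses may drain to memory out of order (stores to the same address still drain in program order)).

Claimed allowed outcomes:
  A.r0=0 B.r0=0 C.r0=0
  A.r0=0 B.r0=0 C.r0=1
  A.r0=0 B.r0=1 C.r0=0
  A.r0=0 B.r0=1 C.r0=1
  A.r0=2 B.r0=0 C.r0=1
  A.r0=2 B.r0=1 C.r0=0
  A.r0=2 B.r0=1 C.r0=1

missing: A.r0=2 B.r0=0 C.r0=0

outcome vector order: (A.r0,B.r0,C.r0)
PSO: 8 outcomes — {(0,0,0), (0,0,1), (0,1,0), (0,1,1), (2,0,0), (2,0,1), (2,1,0), (2,1,1)}
PSO∖claimed = {(2,0,0)}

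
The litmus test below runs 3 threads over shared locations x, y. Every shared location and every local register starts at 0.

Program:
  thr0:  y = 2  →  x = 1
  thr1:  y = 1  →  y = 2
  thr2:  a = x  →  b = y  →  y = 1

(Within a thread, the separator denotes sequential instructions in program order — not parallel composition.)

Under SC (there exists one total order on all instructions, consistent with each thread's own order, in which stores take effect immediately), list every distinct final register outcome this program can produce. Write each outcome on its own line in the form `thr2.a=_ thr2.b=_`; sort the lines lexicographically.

thr2.a=0 thr2.b=0
thr2.a=0 thr2.b=1
thr2.a=0 thr2.b=2
thr2.a=1 thr2.b=1
thr2.a=1 thr2.b=2

outcome vector order: (thr2.a,thr2.b)
|SC outcomes| = 5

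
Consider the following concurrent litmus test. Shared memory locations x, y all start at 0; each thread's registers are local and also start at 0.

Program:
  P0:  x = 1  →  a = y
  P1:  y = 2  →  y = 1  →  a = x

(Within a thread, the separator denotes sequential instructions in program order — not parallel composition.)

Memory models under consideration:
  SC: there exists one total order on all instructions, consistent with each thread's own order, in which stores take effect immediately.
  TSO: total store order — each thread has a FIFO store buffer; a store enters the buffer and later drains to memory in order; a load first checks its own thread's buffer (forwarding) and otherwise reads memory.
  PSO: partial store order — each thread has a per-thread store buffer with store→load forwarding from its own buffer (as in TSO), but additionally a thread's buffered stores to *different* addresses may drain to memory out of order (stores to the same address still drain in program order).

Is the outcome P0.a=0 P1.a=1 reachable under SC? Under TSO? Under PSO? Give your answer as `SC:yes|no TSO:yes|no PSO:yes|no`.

SC:yes TSO:yes PSO:yes

outcome vector order: (P0.a,P1.a)
SC: 4 outcomes — {01 10 11 21}
TSO: 6 outcomes — {00 01 10 11 20 21}
PSO: 6 outcomes — {00 01 10 11 20 21}
target 01 ∈ {SC,TSO,PSO}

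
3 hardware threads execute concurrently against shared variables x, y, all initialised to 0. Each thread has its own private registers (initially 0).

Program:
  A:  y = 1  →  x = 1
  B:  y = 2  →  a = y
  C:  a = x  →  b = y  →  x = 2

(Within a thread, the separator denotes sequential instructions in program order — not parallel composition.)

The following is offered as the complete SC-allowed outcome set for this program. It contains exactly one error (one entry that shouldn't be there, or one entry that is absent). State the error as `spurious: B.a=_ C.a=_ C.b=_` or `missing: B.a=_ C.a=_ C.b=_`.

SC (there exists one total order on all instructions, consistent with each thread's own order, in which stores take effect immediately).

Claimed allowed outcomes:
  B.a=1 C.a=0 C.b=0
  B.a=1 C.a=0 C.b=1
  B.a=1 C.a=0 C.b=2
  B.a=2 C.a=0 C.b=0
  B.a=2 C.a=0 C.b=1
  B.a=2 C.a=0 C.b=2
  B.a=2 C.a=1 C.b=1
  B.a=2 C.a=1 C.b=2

outcome vector order: (B.a,C.a,C.b)
under SC → 1/0/0, 1/0/1, 1/0/2, 1/1/1, 2/0/0, 2/0/1, 2/0/2, 2/1/1, 2/1/2
SC∖claimed = {1/1/1}

missing: B.a=1 C.a=1 C.b=1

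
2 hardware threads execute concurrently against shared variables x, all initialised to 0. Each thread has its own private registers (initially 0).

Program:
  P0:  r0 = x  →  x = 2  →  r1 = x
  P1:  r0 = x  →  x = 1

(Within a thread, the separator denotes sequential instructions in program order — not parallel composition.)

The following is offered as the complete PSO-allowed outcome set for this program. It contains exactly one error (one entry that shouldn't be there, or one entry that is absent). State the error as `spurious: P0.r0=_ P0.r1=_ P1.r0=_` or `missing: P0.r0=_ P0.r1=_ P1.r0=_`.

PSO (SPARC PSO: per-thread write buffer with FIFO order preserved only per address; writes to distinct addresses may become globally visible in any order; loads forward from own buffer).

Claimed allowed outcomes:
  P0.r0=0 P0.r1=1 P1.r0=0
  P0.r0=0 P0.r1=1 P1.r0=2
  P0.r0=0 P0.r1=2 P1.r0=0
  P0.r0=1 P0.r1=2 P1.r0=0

outcome vector order: (P0.r0,P0.r1,P1.r0)
PSO: 5 outcomes — {<0 1 0>; <0 1 2>; <0 2 0>; <0 2 2>; <1 2 0>}
PSO∖claimed = {<0 2 2>}

missing: P0.r0=0 P0.r1=2 P1.r0=2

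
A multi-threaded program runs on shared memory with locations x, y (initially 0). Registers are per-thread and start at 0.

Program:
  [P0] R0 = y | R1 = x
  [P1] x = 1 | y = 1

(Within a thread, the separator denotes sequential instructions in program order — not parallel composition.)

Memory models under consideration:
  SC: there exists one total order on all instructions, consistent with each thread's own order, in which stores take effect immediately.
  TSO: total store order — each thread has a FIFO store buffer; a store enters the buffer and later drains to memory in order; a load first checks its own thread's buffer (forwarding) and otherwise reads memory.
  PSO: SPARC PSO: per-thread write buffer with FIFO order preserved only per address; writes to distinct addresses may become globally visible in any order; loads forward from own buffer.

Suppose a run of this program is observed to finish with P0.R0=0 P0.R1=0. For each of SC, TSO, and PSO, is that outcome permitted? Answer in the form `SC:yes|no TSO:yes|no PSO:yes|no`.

SC:yes TSO:yes PSO:yes

outcome vector order: (P0.R0,P0.R1)
SC: 3 outcomes — {0/0, 0/1, 1/1}
TSO: 3 outcomes — {0/0, 0/1, 1/1}
PSO: 4 outcomes — {0/0, 0/1, 1/0, 1/1}
target 0/0 ∈ {SC,TSO,PSO}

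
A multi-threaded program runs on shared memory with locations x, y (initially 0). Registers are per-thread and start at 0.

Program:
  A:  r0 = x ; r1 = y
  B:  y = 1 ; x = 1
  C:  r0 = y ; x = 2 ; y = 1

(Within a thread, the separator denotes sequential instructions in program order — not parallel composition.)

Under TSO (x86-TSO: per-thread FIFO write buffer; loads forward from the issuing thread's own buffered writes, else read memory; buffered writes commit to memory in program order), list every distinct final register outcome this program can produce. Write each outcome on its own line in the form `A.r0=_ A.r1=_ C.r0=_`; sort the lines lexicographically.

A.r0=0 A.r1=0 C.r0=0
A.r0=0 A.r1=0 C.r0=1
A.r0=0 A.r1=1 C.r0=0
A.r0=0 A.r1=1 C.r0=1
A.r0=1 A.r1=1 C.r0=0
A.r0=1 A.r1=1 C.r0=1
A.r0=2 A.r1=0 C.r0=0
A.r0=2 A.r1=1 C.r0=0
A.r0=2 A.r1=1 C.r0=1

outcome vector order: (A.r0,A.r1,C.r0)
|TSO outcomes| = 9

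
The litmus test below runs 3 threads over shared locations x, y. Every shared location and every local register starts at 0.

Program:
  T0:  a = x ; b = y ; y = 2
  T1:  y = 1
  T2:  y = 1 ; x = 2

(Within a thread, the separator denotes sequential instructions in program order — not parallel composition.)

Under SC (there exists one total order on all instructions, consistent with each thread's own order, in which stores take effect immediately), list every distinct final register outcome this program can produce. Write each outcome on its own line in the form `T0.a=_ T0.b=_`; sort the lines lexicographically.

outcome vector order: (T0.a,T0.b)
|SC outcomes| = 3

T0.a=0 T0.b=0
T0.a=0 T0.b=1
T0.a=2 T0.b=1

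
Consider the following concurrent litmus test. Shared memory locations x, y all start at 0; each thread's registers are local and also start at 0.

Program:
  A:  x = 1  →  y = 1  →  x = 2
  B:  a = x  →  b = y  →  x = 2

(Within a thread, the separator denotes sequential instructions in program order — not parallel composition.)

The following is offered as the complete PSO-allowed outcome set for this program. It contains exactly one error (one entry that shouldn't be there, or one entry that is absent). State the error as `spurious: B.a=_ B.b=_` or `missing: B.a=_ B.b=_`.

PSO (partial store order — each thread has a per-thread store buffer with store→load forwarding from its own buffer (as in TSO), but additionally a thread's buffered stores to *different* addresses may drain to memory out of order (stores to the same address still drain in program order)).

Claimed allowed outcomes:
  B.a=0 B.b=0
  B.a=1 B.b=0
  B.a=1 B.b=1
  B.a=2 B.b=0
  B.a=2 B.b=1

outcome vector order: (B.a,B.b)
[PSO] allowed = {<0 0> <0 1> <1 0> <1 1> <2 0> <2 1>}
PSO∖claimed = {<0 1>}

missing: B.a=0 B.b=1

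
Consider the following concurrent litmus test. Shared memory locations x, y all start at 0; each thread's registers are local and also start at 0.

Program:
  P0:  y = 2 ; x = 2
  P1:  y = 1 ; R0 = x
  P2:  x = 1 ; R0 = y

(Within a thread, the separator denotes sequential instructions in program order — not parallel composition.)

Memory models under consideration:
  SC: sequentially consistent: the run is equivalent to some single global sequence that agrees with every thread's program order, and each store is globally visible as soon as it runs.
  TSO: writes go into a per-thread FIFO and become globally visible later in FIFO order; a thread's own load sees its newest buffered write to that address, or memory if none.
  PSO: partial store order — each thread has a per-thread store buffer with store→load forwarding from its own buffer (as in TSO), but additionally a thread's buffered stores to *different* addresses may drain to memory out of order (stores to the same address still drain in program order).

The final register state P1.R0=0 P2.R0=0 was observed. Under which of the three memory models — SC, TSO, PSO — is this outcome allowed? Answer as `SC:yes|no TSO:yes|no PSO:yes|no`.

outcome vector order: (P1.R0,P2.R0)
SC: 8 outcomes — {(0,1), (0,2), (1,0), (1,1), (1,2), (2,0), (2,1), (2,2)}
TSO: 9 outcomes — {(0,0), (0,1), (0,2), (1,0), (1,1), (1,2), (2,0), (2,1), (2,2)}
PSO: 9 outcomes — {(0,0), (0,1), (0,2), (1,0), (1,1), (1,2), (2,0), (2,1), (2,2)}
target (0,0) ∈ {TSO,PSO}

SC:no TSO:yes PSO:yes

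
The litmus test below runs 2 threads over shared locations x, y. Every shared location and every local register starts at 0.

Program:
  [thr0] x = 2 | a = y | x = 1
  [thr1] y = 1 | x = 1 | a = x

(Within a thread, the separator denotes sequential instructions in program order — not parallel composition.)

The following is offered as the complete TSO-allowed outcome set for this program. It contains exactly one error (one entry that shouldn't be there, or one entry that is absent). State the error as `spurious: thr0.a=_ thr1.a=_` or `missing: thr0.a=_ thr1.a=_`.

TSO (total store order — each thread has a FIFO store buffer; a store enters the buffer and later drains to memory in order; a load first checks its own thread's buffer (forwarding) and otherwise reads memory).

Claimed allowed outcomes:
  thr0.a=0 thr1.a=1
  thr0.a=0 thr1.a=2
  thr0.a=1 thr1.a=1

outcome vector order: (thr0.a,thr1.a)
TSO: 4 outcomes — {(0,1) (0,2) (1,1) (1,2)}
TSO∖claimed = {(1,2)}

missing: thr0.a=1 thr1.a=2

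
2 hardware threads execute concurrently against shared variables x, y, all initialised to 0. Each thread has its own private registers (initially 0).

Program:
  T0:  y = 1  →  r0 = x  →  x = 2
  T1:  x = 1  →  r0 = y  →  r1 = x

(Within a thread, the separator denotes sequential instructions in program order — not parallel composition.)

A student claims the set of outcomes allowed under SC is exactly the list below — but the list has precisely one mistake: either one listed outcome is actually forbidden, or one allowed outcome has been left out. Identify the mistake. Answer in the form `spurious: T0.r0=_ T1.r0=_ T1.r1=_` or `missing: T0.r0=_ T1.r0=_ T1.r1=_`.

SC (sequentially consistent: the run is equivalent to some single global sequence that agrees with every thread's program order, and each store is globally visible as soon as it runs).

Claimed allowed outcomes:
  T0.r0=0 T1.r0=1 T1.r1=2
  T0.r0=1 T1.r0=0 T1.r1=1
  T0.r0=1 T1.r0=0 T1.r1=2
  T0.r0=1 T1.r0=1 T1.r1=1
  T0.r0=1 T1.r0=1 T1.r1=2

outcome vector order: (T0.r0,T1.r0,T1.r1)
[SC] allowed = {011, 012, 101, 102, 111, 112}
SC∖claimed = {011}

missing: T0.r0=0 T1.r0=1 T1.r1=1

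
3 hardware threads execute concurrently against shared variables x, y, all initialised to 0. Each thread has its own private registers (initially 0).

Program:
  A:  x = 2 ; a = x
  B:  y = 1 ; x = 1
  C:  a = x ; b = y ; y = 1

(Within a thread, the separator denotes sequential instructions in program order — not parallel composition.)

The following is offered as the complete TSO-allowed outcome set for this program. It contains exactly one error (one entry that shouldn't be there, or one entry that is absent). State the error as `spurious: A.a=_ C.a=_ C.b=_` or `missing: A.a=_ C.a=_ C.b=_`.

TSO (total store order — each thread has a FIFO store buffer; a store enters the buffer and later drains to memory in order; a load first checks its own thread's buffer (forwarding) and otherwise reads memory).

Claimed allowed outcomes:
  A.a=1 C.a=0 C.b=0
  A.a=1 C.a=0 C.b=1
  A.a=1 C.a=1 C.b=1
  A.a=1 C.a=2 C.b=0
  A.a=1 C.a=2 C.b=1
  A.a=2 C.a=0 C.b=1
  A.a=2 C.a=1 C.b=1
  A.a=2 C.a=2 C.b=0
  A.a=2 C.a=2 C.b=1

outcome vector order: (A.a,C.a,C.b)
TSO: 10 outcomes — {1/0/0, 1/0/1, 1/1/1, 1/2/0, 1/2/1, 2/0/0, 2/0/1, 2/1/1, 2/2/0, 2/2/1}
TSO∖claimed = {2/0/0}

missing: A.a=2 C.a=0 C.b=0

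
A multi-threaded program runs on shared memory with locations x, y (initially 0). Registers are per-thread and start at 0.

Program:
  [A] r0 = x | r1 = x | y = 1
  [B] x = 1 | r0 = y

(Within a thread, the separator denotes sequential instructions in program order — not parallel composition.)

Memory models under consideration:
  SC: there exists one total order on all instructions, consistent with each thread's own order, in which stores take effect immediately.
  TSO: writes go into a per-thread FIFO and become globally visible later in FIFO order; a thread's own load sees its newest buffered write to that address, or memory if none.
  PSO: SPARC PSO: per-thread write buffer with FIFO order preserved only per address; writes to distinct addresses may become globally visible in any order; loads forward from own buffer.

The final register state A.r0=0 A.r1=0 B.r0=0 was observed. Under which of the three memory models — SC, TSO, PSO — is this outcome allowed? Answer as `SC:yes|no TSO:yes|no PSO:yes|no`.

outcome vector order: (A.r0,A.r1,B.r0)
[SC] allowed = {0/0/0, 0/0/1, 0/1/0, 0/1/1, 1/1/0, 1/1/1}
[TSO] allowed = {0/0/0, 0/0/1, 0/1/0, 0/1/1, 1/1/0, 1/1/1}
[PSO] allowed = {0/0/0, 0/0/1, 0/1/0, 0/1/1, 1/1/0, 1/1/1}
target 0/0/0 ∈ {SC,TSO,PSO}

SC:yes TSO:yes PSO:yes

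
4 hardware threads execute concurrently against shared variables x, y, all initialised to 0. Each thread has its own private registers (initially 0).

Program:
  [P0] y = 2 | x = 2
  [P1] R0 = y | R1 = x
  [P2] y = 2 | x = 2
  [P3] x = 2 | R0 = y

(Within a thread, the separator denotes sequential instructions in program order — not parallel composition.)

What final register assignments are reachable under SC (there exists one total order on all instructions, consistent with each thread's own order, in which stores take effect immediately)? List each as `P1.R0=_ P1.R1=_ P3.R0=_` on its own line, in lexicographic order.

P1.R0=0 P1.R1=0 P3.R0=0
P1.R0=0 P1.R1=0 P3.R0=2
P1.R0=0 P1.R1=2 P3.R0=0
P1.R0=0 P1.R1=2 P3.R0=2
P1.R0=2 P1.R1=0 P3.R0=2
P1.R0=2 P1.R1=2 P3.R0=0
P1.R0=2 P1.R1=2 P3.R0=2

outcome vector order: (P1.R0,P1.R1,P3.R0)
|SC outcomes| = 7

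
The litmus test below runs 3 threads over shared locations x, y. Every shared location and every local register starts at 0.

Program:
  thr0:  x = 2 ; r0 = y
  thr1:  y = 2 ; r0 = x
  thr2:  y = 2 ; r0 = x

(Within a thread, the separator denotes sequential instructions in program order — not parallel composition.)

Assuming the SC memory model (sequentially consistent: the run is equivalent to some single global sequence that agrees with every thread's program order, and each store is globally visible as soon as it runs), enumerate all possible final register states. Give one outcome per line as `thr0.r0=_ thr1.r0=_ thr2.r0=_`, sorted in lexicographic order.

thr0.r0=0 thr1.r0=2 thr2.r0=2
thr0.r0=2 thr1.r0=0 thr2.r0=0
thr0.r0=2 thr1.r0=0 thr2.r0=2
thr0.r0=2 thr1.r0=2 thr2.r0=0
thr0.r0=2 thr1.r0=2 thr2.r0=2

outcome vector order: (thr0.r0,thr1.r0,thr2.r0)
|SC outcomes| = 5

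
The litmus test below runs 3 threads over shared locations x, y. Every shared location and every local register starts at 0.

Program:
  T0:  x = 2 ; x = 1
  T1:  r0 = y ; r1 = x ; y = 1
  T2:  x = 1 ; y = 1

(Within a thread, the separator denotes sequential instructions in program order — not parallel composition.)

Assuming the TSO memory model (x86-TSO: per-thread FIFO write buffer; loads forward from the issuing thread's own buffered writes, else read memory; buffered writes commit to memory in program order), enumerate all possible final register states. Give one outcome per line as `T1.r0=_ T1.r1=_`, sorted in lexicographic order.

outcome vector order: (T1.r0,T1.r1)
|TSO outcomes| = 5

T1.r0=0 T1.r1=0
T1.r0=0 T1.r1=1
T1.r0=0 T1.r1=2
T1.r0=1 T1.r1=1
T1.r0=1 T1.r1=2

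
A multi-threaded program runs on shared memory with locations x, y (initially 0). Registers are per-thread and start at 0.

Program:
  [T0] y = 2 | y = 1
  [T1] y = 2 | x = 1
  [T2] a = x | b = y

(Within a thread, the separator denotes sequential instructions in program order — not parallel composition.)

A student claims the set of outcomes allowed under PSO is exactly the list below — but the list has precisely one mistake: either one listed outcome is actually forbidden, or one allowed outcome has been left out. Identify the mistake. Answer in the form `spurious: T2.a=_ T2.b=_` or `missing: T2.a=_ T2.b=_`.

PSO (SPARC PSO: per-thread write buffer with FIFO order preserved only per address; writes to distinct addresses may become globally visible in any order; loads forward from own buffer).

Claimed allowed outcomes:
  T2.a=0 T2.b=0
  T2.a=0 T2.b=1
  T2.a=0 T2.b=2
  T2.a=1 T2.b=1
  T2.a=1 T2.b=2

outcome vector order: (T2.a,T2.b)
PSO: 6 outcomes — {00 01 02 10 11 12}
PSO∖claimed = {10}

missing: T2.a=1 T2.b=0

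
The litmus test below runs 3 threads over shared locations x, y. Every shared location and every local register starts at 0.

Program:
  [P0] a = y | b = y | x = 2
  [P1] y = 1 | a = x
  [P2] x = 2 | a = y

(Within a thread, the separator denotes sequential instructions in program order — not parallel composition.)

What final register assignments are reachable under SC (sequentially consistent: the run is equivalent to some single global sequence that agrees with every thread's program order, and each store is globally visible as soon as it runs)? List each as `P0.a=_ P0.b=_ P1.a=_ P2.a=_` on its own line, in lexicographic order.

outcome vector order: (P0.a,P0.b,P1.a,P2.a)
|SC outcomes| = 9

P0.a=0 P0.b=0 P1.a=0 P2.a=1
P0.a=0 P0.b=0 P1.a=2 P2.a=0
P0.a=0 P0.b=0 P1.a=2 P2.a=1
P0.a=0 P0.b=1 P1.a=0 P2.a=1
P0.a=0 P0.b=1 P1.a=2 P2.a=0
P0.a=0 P0.b=1 P1.a=2 P2.a=1
P0.a=1 P0.b=1 P1.a=0 P2.a=1
P0.a=1 P0.b=1 P1.a=2 P2.a=0
P0.a=1 P0.b=1 P1.a=2 P2.a=1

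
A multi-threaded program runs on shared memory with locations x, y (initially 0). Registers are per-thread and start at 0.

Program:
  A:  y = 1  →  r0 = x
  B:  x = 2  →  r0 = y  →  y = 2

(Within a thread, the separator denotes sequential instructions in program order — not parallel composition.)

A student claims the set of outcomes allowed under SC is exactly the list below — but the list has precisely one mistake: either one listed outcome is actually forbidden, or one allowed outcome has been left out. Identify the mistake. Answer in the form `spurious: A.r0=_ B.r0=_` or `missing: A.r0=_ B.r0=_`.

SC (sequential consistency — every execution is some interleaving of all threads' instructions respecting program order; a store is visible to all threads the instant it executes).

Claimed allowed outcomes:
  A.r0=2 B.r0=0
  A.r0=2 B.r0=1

outcome vector order: (A.r0,B.r0)
SC (3): (0,1) (2,0) (2,1)
SC∖claimed = {(0,1)}

missing: A.r0=0 B.r0=1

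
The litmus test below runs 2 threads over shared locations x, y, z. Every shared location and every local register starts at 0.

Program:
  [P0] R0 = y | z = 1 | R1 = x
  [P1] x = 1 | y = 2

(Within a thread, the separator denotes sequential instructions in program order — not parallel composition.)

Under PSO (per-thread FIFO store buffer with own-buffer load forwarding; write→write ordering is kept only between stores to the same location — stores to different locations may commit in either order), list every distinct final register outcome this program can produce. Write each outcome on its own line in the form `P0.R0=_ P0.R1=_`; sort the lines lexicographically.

P0.R0=0 P0.R1=0
P0.R0=0 P0.R1=1
P0.R0=2 P0.R1=0
P0.R0=2 P0.R1=1

outcome vector order: (P0.R0,P0.R1)
|PSO outcomes| = 4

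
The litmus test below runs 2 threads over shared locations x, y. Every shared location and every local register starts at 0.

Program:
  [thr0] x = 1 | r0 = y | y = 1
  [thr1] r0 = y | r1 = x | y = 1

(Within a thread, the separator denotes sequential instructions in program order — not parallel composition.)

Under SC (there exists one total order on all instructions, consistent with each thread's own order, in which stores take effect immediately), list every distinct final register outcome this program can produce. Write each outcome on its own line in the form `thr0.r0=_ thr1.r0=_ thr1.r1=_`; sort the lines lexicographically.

outcome vector order: (thr0.r0,thr1.r0,thr1.r1)
|SC outcomes| = 5

thr0.r0=0 thr1.r0=0 thr1.r1=0
thr0.r0=0 thr1.r0=0 thr1.r1=1
thr0.r0=0 thr1.r0=1 thr1.r1=1
thr0.r0=1 thr1.r0=0 thr1.r1=0
thr0.r0=1 thr1.r0=0 thr1.r1=1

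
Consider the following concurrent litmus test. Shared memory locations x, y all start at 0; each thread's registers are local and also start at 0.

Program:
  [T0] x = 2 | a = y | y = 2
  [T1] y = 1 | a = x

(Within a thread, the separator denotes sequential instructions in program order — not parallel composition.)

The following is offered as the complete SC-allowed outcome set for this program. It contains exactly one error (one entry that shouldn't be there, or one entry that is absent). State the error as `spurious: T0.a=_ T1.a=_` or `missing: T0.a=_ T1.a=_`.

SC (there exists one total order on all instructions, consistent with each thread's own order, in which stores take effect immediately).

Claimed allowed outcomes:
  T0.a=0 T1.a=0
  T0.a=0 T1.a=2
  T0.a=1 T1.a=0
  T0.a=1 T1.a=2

outcome vector order: (T0.a,T1.a)
[SC] allowed = {<0 2>, <1 0>, <1 2>}
claimed∖SC = {<0 0>}

spurious: T0.a=0 T1.a=0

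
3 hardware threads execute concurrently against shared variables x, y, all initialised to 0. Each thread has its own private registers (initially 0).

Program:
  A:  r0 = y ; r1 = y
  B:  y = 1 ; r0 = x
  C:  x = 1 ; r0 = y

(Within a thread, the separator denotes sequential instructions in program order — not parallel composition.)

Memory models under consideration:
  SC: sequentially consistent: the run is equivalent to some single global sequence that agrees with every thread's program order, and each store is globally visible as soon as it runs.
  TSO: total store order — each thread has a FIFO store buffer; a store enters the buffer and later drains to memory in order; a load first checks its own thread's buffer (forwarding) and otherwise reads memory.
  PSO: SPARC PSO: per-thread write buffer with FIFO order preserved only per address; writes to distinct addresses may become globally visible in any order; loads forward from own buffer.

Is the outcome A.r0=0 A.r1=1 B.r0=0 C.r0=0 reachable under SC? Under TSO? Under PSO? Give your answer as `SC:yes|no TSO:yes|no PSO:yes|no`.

SC:no TSO:yes PSO:yes

outcome vector order: (A.r0,A.r1,B.r0,C.r0)
under SC → 0/0/0/1; 0/0/1/0; 0/0/1/1; 0/1/0/1; 0/1/1/0; 0/1/1/1; 1/1/0/1; 1/1/1/0; 1/1/1/1
under TSO → 0/0/0/0; 0/0/0/1; 0/0/1/0; 0/0/1/1; 0/1/0/0; 0/1/0/1; 0/1/1/0; 0/1/1/1; 1/1/0/0; 1/1/0/1; 1/1/1/0; 1/1/1/1
under PSO → 0/0/0/0; 0/0/0/1; 0/0/1/0; 0/0/1/1; 0/1/0/0; 0/1/0/1; 0/1/1/0; 0/1/1/1; 1/1/0/0; 1/1/0/1; 1/1/1/0; 1/1/1/1
target 0/1/0/0 ∈ {TSO,PSO}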